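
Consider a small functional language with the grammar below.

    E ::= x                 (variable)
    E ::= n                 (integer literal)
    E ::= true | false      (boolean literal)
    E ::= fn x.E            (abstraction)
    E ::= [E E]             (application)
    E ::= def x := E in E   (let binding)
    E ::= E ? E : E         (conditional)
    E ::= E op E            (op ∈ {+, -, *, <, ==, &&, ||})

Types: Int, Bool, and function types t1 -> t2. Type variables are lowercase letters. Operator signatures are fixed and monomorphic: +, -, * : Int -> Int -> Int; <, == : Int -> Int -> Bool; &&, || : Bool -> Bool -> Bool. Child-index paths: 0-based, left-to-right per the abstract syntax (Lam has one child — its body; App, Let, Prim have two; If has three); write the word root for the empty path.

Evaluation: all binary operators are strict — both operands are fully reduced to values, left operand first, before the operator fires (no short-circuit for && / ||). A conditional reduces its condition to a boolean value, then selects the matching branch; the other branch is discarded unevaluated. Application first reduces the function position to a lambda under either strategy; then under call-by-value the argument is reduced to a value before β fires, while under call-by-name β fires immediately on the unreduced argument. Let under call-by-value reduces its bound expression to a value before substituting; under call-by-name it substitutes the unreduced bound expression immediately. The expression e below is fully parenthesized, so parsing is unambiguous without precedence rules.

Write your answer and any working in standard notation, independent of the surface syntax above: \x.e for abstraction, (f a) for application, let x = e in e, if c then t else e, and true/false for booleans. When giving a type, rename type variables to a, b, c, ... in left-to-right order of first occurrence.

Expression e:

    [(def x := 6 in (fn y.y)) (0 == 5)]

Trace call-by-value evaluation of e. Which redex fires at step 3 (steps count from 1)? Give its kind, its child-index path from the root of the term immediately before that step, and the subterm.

Answer: beta at root : ((\y.y) false)

Derivation:
step 0: ((let x = 6 in (\y.y)) (0 == 5))
step 1: [let@0] ((\y.y) (0 == 5))
step 2: [delta@1] ((\y.y) false)
step 3: [beta@root] false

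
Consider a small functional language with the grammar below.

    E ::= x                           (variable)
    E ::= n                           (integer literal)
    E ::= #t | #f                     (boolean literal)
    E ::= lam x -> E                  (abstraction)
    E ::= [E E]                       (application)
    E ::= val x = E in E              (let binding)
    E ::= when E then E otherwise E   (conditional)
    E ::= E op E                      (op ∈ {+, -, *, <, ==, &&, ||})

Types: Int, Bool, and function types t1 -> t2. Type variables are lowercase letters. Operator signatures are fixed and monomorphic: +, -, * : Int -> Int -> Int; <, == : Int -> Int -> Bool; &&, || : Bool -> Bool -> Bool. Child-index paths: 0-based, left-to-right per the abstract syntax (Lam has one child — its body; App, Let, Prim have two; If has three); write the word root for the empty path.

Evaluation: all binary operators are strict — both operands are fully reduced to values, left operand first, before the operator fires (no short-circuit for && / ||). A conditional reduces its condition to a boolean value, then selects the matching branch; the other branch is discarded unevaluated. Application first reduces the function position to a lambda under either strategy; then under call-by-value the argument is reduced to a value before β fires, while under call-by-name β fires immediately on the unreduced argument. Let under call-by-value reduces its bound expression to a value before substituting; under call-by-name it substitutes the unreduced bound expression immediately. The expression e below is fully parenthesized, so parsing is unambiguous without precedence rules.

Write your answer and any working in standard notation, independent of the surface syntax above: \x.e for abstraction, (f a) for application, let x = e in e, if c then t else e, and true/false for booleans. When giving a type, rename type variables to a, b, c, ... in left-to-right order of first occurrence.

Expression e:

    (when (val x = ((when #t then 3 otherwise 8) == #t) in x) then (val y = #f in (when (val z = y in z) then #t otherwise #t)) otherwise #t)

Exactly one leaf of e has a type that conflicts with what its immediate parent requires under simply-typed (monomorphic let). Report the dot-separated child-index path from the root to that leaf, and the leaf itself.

Trace:
  unify Bool ~ Bool
  unify Int ~ Int
  unify Int ~ Int
  unify Bool ~ Int
  FAIL: mismatch Bool ~ Int

Answer: 0.0.1 : true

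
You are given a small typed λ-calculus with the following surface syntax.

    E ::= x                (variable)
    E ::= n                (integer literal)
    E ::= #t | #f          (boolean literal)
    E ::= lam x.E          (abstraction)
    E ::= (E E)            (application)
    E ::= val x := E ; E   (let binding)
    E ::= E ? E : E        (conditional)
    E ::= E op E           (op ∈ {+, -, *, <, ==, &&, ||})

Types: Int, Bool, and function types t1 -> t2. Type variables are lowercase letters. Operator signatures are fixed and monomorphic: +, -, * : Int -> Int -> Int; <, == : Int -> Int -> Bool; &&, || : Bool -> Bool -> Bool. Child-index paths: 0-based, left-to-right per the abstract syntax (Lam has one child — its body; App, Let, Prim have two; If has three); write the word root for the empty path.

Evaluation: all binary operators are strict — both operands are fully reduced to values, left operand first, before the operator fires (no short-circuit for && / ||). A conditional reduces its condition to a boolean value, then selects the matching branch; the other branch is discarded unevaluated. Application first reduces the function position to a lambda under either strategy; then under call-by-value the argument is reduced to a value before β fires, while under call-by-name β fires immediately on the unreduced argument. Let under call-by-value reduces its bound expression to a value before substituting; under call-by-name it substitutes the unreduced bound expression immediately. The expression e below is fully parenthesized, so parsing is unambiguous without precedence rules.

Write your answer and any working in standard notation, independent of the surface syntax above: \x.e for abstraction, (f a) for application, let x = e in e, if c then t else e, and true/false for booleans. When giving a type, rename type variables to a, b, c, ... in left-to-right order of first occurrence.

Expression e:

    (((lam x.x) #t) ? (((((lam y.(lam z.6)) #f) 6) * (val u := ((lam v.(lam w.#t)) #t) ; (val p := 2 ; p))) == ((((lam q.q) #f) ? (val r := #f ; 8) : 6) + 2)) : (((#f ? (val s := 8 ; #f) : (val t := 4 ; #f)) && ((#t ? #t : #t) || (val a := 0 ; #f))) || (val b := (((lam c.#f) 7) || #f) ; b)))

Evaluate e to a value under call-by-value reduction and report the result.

Working:
step 0: (if ((\x.x) true) then (((((\y.(\z.6)) false) 6) * (let u = ((\v.(\w.true)) true) in (let p = 2 in p))) == ((if ((\q.q) false) then (let r = false in 8) else 6) + 2)) else (((if false then (let s = 8 in false) else (let t = 4 in false)) && ((if true then true else true) || (let a = 0 in false))) || (let b = (((\c.false) 7) || false) in b)))
step 1: [beta@0] (if true then (((((\y.(\z.6)) false) 6) * (let u = ((\v.(\w.true)) true) in (let p = 2 in p))) == ((if ((\q.q) false) then (let r = false in 8) else 6) + 2)) else (((if false then (let s = 8 in false) else (let t = 4 in false)) && ((if true then true else true) || (let a = 0 in false))) || (let b = (((\c.false) 7) || false) in b)))
step 2: [if@root] (((((\y.(\z.6)) false) 6) * (let u = ((\v.(\w.true)) true) in (let p = 2 in p))) == ((if ((\q.q) false) then (let r = false in 8) else 6) + 2))
step 3: [beta@0.0.0] ((((\z.6) 6) * (let u = ((\v.(\w.true)) true) in (let p = 2 in p))) == ((if ((\q.q) false) then (let r = false in 8) else 6) + 2))
step 4: [beta@0.0] ((6 * (let u = ((\v.(\w.true)) true) in (let p = 2 in p))) == ((if ((\q.q) false) then (let r = false in 8) else 6) + 2))
step 5: [beta@0.1.0] ((6 * (let u = (\w.true) in (let p = 2 in p))) == ((if ((\q.q) false) then (let r = false in 8) else 6) + 2))
step 6: [let@0.1] ((6 * (let p = 2 in p)) == ((if ((\q.q) false) then (let r = false in 8) else 6) + 2))
step 7: [let@0.1] ((6 * 2) == ((if ((\q.q) false) then (let r = false in 8) else 6) + 2))
step 8: [delta@0] (12 == ((if ((\q.q) false) then (let r = false in 8) else 6) + 2))
step 9: [beta@1.0.0] (12 == ((if false then (let r = false in 8) else 6) + 2))
step 10: [if@1.0] (12 == (6 + 2))
step 11: [delta@1] (12 == 8)
step 12: [delta@root] false

Answer: false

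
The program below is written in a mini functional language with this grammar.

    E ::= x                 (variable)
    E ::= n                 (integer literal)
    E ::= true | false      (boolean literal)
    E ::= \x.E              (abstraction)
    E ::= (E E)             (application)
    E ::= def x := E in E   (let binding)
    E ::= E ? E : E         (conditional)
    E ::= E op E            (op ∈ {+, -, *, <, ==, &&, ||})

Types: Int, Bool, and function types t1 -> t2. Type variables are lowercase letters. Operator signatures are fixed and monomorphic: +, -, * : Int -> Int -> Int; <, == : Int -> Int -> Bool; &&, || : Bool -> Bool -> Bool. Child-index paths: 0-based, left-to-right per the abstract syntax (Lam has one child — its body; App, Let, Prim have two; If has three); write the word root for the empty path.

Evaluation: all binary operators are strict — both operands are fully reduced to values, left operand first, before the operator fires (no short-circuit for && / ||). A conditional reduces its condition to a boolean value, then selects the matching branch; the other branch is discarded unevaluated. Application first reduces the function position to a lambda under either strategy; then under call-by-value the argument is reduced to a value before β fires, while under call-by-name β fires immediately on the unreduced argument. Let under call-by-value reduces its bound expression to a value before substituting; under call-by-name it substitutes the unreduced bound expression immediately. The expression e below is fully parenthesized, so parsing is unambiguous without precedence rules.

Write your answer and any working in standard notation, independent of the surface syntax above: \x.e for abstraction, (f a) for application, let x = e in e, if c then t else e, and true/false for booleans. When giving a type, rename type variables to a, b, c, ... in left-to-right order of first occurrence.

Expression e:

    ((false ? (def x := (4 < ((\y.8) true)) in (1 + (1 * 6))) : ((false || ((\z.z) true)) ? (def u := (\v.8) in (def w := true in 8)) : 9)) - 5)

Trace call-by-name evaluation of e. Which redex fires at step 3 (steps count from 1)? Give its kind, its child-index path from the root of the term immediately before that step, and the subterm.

Trace:
step 0: ((if false then (let x = (4 < ((\y.8) true)) in (1 + (1 * 6))) else (if (false || ((\z.z) true)) then (let u = (\v.8) in (let w = true in 8)) else 9)) - 5)
step 1: [if@0] ((if (false || ((\z.z) true)) then (let u = (\v.8) in (let w = true in 8)) else 9) - 5)
step 2: [beta@0.0.1] ((if (false || true) then (let u = (\v.8) in (let w = true in 8)) else 9) - 5)
step 3: [delta@0.0] ((if true then (let u = (\v.8) in (let w = true in 8)) else 9) - 5)

Answer: delta at 0.0 : (false || true)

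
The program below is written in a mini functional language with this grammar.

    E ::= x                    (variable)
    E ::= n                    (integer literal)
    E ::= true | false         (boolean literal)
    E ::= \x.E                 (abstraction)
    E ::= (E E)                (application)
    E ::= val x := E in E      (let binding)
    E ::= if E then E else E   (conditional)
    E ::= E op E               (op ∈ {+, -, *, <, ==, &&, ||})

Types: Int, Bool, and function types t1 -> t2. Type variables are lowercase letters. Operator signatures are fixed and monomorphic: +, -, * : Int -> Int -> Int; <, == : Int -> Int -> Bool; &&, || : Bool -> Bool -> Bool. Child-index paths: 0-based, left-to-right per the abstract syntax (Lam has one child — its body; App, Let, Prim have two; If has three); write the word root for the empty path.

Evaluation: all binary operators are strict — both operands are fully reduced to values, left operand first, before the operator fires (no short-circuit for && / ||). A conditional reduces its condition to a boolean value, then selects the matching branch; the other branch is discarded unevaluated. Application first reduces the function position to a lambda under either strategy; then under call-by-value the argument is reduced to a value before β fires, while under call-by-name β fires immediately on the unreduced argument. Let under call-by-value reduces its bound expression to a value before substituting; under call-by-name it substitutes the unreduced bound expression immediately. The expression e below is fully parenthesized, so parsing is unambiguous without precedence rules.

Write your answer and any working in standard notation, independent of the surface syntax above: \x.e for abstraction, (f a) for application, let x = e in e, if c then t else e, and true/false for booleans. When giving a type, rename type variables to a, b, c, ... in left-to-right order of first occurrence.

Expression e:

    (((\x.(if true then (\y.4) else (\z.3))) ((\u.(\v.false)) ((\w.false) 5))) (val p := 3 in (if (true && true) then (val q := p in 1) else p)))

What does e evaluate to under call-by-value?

Answer: 4

Derivation:
step 0: (((\x.(if true then (\y.4) else (\z.3))) ((\u.(\v.false)) ((\w.false) 5))) (let p = 3 in (if (true && true) then (let q = p in 1) else p)))
step 1: [beta@0.1.1] (((\x.(if true then (\y.4) else (\z.3))) ((\u.(\v.false)) false)) (let p = 3 in (if (true && true) then (let q = p in 1) else p)))
step 2: [beta@0.1] (((\x.(if true then (\y.4) else (\z.3))) (\v.false)) (let p = 3 in (if (true && true) then (let q = p in 1) else p)))
step 3: [beta@0] ((if true then (\y.4) else (\z.3)) (let p = 3 in (if (true && true) then (let q = p in 1) else p)))
step 4: [if@0] ((\y.4) (let p = 3 in (if (true && true) then (let q = p in 1) else p)))
step 5: [let@1] ((\y.4) (if (true && true) then (let q = 3 in 1) else 3))
step 6: [delta@1.0] ((\y.4) (if true then (let q = 3 in 1) else 3))
step 7: [if@1] ((\y.4) (let q = 3 in 1))
step 8: [let@1] ((\y.4) 1)
step 9: [beta@root] 4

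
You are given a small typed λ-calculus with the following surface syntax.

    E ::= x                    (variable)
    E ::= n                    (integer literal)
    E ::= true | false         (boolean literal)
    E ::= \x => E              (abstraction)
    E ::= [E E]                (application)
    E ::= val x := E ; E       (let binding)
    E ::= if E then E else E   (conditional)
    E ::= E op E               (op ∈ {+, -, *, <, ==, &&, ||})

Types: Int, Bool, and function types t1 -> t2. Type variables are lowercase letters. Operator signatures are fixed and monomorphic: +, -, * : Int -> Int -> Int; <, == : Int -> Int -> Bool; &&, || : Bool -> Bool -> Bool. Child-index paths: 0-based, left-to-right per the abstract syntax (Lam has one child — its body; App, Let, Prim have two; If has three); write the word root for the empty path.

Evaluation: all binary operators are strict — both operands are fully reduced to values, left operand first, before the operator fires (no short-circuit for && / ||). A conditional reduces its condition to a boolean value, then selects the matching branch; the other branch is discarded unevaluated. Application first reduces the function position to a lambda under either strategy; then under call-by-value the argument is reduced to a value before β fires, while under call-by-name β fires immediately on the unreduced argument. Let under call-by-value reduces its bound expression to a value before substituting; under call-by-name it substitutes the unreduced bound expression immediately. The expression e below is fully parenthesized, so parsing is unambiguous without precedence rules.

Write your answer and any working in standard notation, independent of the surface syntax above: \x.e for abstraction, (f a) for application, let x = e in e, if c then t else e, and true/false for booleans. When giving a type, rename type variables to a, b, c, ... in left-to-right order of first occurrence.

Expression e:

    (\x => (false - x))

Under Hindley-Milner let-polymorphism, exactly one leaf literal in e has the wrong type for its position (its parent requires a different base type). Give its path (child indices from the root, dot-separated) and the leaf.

Working:
  unify Bool ~ Int
  FAIL: mismatch Bool ~ Int

Answer: 0.0 : false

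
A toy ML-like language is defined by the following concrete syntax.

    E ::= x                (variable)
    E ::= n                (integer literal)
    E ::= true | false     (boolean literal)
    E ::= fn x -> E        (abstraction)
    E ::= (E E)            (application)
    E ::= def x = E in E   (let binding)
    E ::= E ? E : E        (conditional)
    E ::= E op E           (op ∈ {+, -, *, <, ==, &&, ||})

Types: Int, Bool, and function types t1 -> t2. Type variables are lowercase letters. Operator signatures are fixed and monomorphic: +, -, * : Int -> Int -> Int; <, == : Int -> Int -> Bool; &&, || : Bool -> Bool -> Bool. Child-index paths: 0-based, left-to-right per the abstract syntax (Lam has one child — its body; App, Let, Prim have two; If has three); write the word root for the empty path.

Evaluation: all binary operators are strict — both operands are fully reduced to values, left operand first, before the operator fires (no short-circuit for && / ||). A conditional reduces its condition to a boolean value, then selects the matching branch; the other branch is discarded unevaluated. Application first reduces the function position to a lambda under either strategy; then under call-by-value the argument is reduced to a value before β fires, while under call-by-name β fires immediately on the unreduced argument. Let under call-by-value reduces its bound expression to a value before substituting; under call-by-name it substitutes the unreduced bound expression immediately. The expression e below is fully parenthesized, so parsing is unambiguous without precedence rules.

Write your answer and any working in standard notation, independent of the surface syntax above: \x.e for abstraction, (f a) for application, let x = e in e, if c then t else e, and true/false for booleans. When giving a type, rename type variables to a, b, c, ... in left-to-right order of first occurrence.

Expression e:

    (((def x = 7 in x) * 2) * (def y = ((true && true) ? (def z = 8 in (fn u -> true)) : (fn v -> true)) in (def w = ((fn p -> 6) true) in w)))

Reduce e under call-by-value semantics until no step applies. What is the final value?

Answer: 84

Derivation:
step 0: (((let x = 7 in x) * 2) * (let y = (if (true && true) then (let z = 8 in (\u.true)) else (\v.true)) in (let w = ((\p.6) true) in w)))
step 1: [let@0.0] ((7 * 2) * (let y = (if (true && true) then (let z = 8 in (\u.true)) else (\v.true)) in (let w = ((\p.6) true) in w)))
step 2: [delta@0] (14 * (let y = (if (true && true) then (let z = 8 in (\u.true)) else (\v.true)) in (let w = ((\p.6) true) in w)))
step 3: [delta@1.0.0] (14 * (let y = (if true then (let z = 8 in (\u.true)) else (\v.true)) in (let w = ((\p.6) true) in w)))
step 4: [if@1.0] (14 * (let y = (let z = 8 in (\u.true)) in (let w = ((\p.6) true) in w)))
step 5: [let@1.0] (14 * (let y = (\u.true) in (let w = ((\p.6) true) in w)))
step 6: [let@1] (14 * (let w = ((\p.6) true) in w))
step 7: [beta@1.0] (14 * (let w = 6 in w))
step 8: [let@1] (14 * 6)
step 9: [delta@root] 84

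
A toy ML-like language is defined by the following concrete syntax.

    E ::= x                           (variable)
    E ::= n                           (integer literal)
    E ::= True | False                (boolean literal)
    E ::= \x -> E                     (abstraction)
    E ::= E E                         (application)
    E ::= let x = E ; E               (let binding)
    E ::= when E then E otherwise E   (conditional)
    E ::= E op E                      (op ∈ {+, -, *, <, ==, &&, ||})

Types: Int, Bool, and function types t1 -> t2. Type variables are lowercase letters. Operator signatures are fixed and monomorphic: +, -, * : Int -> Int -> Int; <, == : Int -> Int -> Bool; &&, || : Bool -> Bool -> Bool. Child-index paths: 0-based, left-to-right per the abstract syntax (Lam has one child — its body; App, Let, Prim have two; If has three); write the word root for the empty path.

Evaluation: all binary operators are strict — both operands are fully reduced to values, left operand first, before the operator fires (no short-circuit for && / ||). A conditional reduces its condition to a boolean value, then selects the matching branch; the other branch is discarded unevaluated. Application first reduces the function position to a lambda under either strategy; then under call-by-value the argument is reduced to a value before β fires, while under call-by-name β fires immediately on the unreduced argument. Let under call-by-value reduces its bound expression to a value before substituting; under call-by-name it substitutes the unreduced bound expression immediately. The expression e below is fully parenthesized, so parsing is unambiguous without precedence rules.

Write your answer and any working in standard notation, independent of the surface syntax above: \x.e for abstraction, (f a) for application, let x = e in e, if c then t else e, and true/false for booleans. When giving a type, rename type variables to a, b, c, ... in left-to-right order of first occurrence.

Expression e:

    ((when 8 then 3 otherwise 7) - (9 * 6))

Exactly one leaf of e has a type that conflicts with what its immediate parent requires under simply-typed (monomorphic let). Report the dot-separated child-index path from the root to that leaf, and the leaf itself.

Working:
  unify Int ~ Bool
  FAIL: mismatch Int ~ Bool

Answer: 0.0 : 8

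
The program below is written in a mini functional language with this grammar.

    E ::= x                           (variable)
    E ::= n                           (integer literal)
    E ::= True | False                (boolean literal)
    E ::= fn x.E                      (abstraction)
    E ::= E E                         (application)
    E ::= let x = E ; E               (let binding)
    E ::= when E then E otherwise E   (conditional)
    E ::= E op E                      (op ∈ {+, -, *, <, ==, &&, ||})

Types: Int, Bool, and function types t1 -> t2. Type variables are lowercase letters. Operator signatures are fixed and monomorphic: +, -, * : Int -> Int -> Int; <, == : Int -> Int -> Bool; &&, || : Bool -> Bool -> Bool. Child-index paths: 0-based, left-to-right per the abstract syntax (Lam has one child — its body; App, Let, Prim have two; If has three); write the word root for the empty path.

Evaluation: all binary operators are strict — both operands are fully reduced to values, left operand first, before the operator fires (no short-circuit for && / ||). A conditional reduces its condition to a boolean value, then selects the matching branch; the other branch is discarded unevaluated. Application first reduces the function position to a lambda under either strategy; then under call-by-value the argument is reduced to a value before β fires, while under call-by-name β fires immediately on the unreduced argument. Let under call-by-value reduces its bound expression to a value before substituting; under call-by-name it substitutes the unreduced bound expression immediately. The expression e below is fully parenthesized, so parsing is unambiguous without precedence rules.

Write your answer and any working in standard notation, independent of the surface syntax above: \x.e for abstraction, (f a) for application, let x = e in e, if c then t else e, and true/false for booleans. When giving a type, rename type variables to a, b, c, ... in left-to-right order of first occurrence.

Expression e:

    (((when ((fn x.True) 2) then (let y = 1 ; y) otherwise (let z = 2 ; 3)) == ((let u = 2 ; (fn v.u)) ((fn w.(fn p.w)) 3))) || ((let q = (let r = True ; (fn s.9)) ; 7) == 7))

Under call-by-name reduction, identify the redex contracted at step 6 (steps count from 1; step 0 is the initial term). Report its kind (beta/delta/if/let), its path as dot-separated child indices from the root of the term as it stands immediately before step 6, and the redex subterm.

Trace:
step 0: (((if ((\x.true) 2) then (let y = 1 in y) else (let z = 2 in 3)) == ((let u = 2 in (\v.u)) ((\w.(\p.w)) 3))) || ((let q = (let r = true in (\s.9)) in 7) == 7))
step 1: [beta@0.0.0] (((if true then (let y = 1 in y) else (let z = 2 in 3)) == ((let u = 2 in (\v.u)) ((\w.(\p.w)) 3))) || ((let q = (let r = true in (\s.9)) in 7) == 7))
step 2: [if@0.0] (((let y = 1 in y) == ((let u = 2 in (\v.u)) ((\w.(\p.w)) 3))) || ((let q = (let r = true in (\s.9)) in 7) == 7))
step 3: [let@0.0] ((1 == ((let u = 2 in (\v.u)) ((\w.(\p.w)) 3))) || ((let q = (let r = true in (\s.9)) in 7) == 7))
step 4: [let@0.1.0] ((1 == ((\v.2) ((\w.(\p.w)) 3))) || ((let q = (let r = true in (\s.9)) in 7) == 7))
step 5: [beta@0.1] ((1 == 2) || ((let q = (let r = true in (\s.9)) in 7) == 7))
step 6: [delta@0] (false || ((let q = (let r = true in (\s.9)) in 7) == 7))

Answer: delta at 0 : (1 == 2)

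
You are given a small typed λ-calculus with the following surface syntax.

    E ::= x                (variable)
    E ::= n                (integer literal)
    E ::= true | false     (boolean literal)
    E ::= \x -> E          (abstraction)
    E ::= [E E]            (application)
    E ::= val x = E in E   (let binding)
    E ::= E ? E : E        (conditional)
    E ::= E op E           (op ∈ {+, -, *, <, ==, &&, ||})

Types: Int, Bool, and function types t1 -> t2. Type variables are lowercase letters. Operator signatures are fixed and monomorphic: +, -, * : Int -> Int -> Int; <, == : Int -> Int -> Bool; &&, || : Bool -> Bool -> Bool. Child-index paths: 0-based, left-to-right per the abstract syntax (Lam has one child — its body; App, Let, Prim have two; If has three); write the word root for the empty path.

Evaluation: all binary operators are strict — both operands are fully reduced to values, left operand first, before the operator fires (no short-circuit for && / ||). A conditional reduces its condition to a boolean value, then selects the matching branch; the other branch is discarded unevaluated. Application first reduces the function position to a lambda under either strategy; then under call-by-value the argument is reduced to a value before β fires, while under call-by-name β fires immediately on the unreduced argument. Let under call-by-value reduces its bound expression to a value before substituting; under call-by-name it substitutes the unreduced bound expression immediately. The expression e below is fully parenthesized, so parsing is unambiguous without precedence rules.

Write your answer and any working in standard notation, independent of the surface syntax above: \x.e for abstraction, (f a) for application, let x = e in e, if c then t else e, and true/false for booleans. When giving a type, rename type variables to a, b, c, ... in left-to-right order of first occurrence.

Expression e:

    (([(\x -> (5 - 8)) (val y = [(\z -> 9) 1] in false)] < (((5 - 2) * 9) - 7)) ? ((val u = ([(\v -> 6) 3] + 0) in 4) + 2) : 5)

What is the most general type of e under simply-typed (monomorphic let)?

Derivation:
  unify Int ~ Int
  unify Int ~ Int
\x._ : a -> Int
\z._ : b -> Int
  unify b -> Int ~ Int -> c
  unify b ~ Int
  unify Int ~ c
_ _ : Int
let y : Int
  unify a -> Int ~ Bool -> d
  unify a ~ Bool
  unify Int ~ d
_ _ : Int
  unify Int ~ Int
  unify Int ~ Int
  unify Int ~ Int
  unify Int ~ Int
  unify Int ~ Int
  unify Int ~ Int
  unify Int ~ Int
  unify Int ~ Int
  unify Bool ~ Bool
\v._ : e -> Int
  unify e -> Int ~ Int -> f
  unify e ~ Int
  unify Int ~ f
_ _ : Int
  unify Int ~ Int
  unify Int ~ Int
let u : Int
  unify Int ~ Int
  unify Int ~ Int
  unify Int ~ Int

Answer: Int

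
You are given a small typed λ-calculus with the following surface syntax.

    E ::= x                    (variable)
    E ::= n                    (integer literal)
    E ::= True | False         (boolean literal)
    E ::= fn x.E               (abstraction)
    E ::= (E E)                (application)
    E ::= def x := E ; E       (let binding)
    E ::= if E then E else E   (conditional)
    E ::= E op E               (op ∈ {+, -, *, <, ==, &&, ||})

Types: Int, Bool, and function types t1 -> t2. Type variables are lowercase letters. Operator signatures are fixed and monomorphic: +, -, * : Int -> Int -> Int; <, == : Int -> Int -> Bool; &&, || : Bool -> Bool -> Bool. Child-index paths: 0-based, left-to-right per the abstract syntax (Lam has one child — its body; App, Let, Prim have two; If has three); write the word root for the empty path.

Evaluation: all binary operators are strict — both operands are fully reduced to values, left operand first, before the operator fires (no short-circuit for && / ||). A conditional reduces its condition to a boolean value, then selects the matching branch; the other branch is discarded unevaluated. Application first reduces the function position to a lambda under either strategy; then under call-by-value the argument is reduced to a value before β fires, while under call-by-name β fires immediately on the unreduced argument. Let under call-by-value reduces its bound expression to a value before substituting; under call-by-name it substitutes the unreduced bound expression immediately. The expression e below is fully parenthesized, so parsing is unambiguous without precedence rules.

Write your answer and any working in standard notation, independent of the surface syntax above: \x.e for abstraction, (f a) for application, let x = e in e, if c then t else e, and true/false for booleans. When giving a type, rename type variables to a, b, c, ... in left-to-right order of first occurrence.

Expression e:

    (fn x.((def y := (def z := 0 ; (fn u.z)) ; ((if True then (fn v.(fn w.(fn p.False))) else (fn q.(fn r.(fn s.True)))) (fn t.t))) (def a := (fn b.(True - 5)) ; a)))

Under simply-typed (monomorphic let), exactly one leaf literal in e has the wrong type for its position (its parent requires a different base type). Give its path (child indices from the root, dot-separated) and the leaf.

Derivation:
let z : Int
z : Int
\u._ : b -> Int
let y : b -> Int
  unify Bool ~ Bool
\p._ : e -> Bool
\w._ : d -> e -> Bool
\v._ : c -> d -> e -> Bool
\s._ : h -> Bool
\r._ : g -> h -> Bool
\q._ : f -> g -> h -> Bool
  unify c -> d -> e -> Bool ~ f -> g -> h -> Bool
  unify c ~ f
  unify d -> e -> Bool ~ g -> h -> Bool
  unify d ~ g
  unify e -> Bool ~ h -> Bool
  unify e ~ h
  unify Bool ~ Bool
t : i
\t._ : i -> i
  unify f -> g -> h -> Bool ~ (i -> i) -> j
  unify f ~ i -> i
  unify g -> h -> Bool ~ j
_ _ : g -> h -> Bool
  unify Bool ~ Int
  FAIL: mismatch Bool ~ Int

Answer: 0.1.0.0.0 : true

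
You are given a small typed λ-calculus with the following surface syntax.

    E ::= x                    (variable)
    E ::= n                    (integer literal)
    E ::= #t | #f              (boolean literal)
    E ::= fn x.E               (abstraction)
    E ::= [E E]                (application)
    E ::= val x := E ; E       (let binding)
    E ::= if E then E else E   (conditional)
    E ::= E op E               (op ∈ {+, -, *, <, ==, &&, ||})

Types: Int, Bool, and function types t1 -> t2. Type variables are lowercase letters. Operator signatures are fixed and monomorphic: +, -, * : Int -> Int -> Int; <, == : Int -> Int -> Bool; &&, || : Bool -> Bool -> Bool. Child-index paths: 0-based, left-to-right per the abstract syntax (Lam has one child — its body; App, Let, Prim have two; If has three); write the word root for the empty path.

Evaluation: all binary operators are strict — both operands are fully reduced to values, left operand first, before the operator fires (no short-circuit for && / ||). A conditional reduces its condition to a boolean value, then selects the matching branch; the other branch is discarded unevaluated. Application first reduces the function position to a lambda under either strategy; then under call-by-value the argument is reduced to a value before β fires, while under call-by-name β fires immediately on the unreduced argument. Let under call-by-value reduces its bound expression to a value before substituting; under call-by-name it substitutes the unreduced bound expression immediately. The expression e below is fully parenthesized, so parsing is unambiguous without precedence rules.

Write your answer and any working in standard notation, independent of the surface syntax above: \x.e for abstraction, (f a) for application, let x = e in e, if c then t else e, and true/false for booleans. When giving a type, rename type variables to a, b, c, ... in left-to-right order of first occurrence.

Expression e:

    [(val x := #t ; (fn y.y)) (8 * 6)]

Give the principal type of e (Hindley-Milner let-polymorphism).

Answer: Int

Working:
let x : Bool
y : a
\y._ : a -> a
  unify Int ~ Int
  unify Int ~ Int
  unify a -> a ~ Int -> b
  unify a ~ Int
  unify Int ~ b
_ _ : Int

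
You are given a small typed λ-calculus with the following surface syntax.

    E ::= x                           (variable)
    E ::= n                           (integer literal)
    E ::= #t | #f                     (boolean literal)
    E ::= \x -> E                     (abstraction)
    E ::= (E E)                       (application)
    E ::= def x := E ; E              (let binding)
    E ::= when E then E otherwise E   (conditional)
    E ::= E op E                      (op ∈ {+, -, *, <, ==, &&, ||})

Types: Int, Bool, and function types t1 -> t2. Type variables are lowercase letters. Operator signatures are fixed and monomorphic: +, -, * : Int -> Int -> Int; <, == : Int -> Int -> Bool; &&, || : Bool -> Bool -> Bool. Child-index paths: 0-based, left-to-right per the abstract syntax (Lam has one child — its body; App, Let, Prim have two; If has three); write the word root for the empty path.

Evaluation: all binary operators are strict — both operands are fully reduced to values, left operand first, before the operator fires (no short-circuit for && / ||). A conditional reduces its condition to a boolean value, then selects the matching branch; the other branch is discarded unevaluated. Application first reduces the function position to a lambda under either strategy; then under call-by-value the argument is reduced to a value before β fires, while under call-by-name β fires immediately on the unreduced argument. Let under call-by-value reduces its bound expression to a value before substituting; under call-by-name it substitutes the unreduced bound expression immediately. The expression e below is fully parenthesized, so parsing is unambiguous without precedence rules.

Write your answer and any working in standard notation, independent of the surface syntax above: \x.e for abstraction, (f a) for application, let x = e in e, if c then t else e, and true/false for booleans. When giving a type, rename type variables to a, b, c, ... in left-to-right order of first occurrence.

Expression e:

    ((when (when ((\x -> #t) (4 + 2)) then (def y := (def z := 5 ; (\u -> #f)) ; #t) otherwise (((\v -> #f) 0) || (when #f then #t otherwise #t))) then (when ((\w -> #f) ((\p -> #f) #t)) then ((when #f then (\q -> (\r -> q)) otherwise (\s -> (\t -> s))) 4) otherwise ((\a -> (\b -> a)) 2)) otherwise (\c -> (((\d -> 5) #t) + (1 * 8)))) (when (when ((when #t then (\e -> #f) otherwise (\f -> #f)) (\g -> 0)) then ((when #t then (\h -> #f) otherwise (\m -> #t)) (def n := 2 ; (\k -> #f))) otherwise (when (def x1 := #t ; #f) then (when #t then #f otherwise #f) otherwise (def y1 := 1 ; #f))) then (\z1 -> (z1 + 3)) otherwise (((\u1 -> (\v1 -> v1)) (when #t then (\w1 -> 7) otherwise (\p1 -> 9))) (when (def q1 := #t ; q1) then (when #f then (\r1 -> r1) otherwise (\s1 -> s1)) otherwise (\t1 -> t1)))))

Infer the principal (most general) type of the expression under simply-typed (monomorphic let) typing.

Answer: Int

Trace:
\x._ : a -> Bool
  unify Int ~ Int
  unify Int ~ Int
  unify a -> Bool ~ Int -> b
  unify a ~ Int
  unify Bool ~ b
_ _ : Bool
  unify Bool ~ Bool
let z : Int
\u._ : c -> Bool
let y : c -> Bool
\v._ : d -> Bool
  unify d -> Bool ~ Int -> e
  unify d ~ Int
  unify Bool ~ e
_ _ : Bool
  unify Bool ~ Bool
  unify Bool ~ Bool
  unify Bool ~ Bool
  unify Bool ~ Bool
  unify Bool ~ Bool
  unify Bool ~ Bool
\w._ : f -> Bool
\p._ : g -> Bool
  unify g -> Bool ~ Bool -> h
  unify g ~ Bool
  unify Bool ~ h
_ _ : Bool
  unify f -> Bool ~ Bool -> i
  unify f ~ Bool
  unify Bool ~ i
_ _ : Bool
  unify Bool ~ Bool
  unify Bool ~ Bool
q : j
\r._ : k -> j
\q._ : j -> k -> j
s : l
\t._ : m -> l
\s._ : l -> m -> l
  unify j -> k -> j ~ l -> m -> l
  unify j ~ l
  unify k -> l ~ m -> l
  unify k ~ m
  unify l ~ l
  unify l -> m -> l ~ Int -> n
  unify l ~ Int
  unify m -> Int ~ n
_ _ : m -> Int
a : o
\b._ : p -> o
\a._ : o -> p -> o
  unify o -> p -> o ~ Int -> q
  unify o ~ Int
  unify p -> Int ~ q
_ _ : p -> Int
  unify m -> Int ~ p -> Int
  unify m ~ p
  unify Int ~ Int
\d._ : s -> Int
  unify s -> Int ~ Bool -> t
  unify s ~ Bool
  unify Int ~ t
_ _ : Int
  unify Int ~ Int
  unify Int ~ Int
  unify Int ~ Int
  unify Int ~ Int
\c._ : r -> Int
  unify p -> Int ~ r -> Int
  unify p ~ r
  unify Int ~ Int
  unify Bool ~ Bool
\e._ : u -> Bool
\f._ : v -> Bool
  unify u -> Bool ~ v -> Bool
  unify u ~ v
  unify Bool ~ Bool
\g._ : w -> Int
  unify v -> Bool ~ (w -> Int) -> x
  unify v ~ w -> Int
  unify Bool ~ x
_ _ : Bool
  unify Bool ~ Bool
  unify Bool ~ Bool
\h._ : y -> Bool
\m._ : z -> Bool
  unify y -> Bool ~ z -> Bool
  unify y ~ z
  unify Bool ~ Bool
let n : Int
\k._ : t26 -> Bool
  unify z -> Bool ~ (t26 -> Bool) -> t27
  unify z ~ t26 -> Bool
  unify Bool ~ t27
_ _ : Bool
let x1 : Bool
  unify Bool ~ Bool
  unify Bool ~ Bool
  unify Bool ~ Bool
let y1 : Int
  unify Bool ~ Bool
  unify Bool ~ Bool
  unify Bool ~ Bool
z1 : t28
  unify t28 ~ Int
  unify Int ~ Int
\z1._ : Int -> Int
v1 : t30
\v1._ : t30 -> t30
\u1._ : t29 -> t30 -> t30
  unify Bool ~ Bool
\w1._ : t31 -> Int
\p1._ : t32 -> Int
  unify t31 -> Int ~ t32 -> Int
  unify t31 ~ t32
  unify Int ~ Int
  unify t29 -> t30 -> t30 ~ (t32 -> Int) -> t33
  unify t29 ~ t32 -> Int
  unify t30 -> t30 ~ t33
_ _ : t30 -> t30
let q1 : Bool
q1 : Bool
  unify Bool ~ Bool
  unify Bool ~ Bool
r1 : t34
\r1._ : t34 -> t34
s1 : t35
\s1._ : t35 -> t35
  unify t34 -> t34 ~ t35 -> t35
  unify t34 ~ t35
  unify t35 ~ t35
t1 : t36
\t1._ : t36 -> t36
  unify t35 -> t35 ~ t36 -> t36
  unify t35 ~ t36
  unify t36 ~ t36
  unify t30 -> t30 ~ (t36 -> t36) -> t37
  unify t30 ~ t36 -> t36
  unify t36 -> t36 ~ t37
_ _ : t36 -> t36
  unify Int -> Int ~ t36 -> t36
  unify Int ~ t36
  unify Int ~ Int
  unify r -> Int ~ (Int -> Int) -> t38
  unify r ~ Int -> Int
  unify Int ~ t38
_ _ : Int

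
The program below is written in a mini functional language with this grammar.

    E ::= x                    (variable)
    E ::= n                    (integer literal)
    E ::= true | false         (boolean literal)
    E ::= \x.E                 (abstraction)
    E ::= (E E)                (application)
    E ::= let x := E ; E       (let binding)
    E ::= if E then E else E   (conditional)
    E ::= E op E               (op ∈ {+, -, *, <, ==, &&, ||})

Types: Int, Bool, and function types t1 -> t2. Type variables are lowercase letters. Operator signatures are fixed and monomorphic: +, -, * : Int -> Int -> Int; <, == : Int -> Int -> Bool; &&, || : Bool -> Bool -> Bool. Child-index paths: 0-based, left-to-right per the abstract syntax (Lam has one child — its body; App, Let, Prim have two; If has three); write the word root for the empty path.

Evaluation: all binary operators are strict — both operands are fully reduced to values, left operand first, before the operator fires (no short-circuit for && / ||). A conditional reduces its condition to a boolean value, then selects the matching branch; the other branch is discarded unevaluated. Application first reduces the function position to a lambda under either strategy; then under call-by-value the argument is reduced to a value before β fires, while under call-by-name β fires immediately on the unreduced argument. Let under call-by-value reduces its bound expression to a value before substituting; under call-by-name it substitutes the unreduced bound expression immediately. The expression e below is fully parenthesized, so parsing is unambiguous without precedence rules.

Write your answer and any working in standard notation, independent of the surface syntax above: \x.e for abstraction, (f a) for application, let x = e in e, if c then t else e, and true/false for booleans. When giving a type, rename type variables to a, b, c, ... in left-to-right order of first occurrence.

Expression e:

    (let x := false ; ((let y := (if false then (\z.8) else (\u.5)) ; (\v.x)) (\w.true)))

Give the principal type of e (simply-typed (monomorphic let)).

Answer: Bool

Trace:
let x : Bool
  unify Bool ~ Bool
\z._ : a -> Int
\u._ : b -> Int
  unify a -> Int ~ b -> Int
  unify a ~ b
  unify Int ~ Int
let y : b -> Int
x : Bool
\v._ : c -> Bool
\w._ : d -> Bool
  unify c -> Bool ~ (d -> Bool) -> e
  unify c ~ d -> Bool
  unify Bool ~ e
_ _ : Bool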